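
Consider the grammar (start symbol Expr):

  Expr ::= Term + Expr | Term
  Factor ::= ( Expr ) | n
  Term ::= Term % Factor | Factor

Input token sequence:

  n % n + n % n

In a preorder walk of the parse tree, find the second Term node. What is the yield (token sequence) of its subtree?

[Expr [Term [Term [Factor n]] % [Factor n]] + [Expr [Term [Term [Factor n]] % [Factor n]]]]

n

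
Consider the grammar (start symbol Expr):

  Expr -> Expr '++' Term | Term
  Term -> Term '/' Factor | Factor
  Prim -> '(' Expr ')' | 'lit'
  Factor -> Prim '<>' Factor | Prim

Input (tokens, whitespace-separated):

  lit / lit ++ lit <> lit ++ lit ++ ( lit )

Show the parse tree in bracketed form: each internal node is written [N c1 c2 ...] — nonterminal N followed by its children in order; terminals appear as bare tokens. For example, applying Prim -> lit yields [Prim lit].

[Expr [Expr [Expr [Expr [Term [Term [Factor [Prim lit]]] / [Factor [Prim lit]]]] ++ [Term [Factor [Prim lit] <> [Factor [Prim lit]]]]] ++ [Term [Factor [Prim lit]]]] ++ [Term [Factor [Prim ( [Expr [Term [Factor [Prim lit]]]] )]]]]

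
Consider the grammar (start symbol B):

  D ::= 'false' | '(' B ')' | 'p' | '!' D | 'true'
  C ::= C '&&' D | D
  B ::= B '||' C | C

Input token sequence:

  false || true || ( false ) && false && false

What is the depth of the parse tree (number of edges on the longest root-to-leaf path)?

8

[B [B [B [C [D false]]] || [C [D true]]] || [C [C [C [D ( [B [C [D false]]] )]] && [D false]] && [D false]]]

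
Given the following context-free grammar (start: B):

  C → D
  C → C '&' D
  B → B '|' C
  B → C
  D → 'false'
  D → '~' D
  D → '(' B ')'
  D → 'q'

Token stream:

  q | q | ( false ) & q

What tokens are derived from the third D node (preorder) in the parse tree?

[B [B [B [C [D q]]] | [C [D q]]] | [C [C [D ( [B [C [D false]]] )]] & [D q]]]

( false )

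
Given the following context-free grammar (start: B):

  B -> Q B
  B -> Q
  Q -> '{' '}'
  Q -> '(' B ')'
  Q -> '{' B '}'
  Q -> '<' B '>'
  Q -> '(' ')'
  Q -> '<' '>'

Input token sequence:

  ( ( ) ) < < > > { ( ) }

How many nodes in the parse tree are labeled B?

[B [Q ( [B [Q ( )]] )] [B [Q < [B [Q < >]] >] [B [Q { [B [Q ( )]] }]]]]

6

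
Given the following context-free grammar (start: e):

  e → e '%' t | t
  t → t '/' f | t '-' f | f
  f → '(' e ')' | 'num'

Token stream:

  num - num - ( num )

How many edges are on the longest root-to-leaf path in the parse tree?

6

[e [t [t [t [f num]] - [f num]] - [f ( [e [t [f num]]] )]]]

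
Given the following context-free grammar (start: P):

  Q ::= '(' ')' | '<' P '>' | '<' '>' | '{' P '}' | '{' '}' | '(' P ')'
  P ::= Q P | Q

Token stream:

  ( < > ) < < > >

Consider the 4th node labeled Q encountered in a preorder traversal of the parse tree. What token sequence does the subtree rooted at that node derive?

[P [Q ( [P [Q < >]] )] [P [Q < [P [Q < >]] >]]]

< >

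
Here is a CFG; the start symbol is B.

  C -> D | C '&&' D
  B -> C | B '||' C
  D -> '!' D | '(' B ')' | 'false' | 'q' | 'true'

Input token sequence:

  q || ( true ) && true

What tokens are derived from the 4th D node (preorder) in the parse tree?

[B [B [C [D q]]] || [C [C [D ( [B [C [D true]]] )]] && [D true]]]

true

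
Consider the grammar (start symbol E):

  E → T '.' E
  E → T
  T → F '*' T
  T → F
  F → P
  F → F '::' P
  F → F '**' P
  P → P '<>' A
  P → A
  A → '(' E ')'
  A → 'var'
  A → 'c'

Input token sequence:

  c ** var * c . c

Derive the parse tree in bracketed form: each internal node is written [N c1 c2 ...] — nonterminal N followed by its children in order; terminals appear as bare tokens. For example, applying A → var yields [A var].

[E [T [F [F [P [A c]]] ** [P [A var]]] * [T [F [P [A c]]]]] . [E [T [F [P [A c]]]]]]

E
T . E
F * T . E
F ** P * T . E
P ** P * T . E
A ** P * T . E
c ** P * T . E
c ** A * T . E
c ** var * T . E
c ** var * F . E
c ** var * P . E
c ** var * A . E
c ** var * c . E
c ** var * c . T
c ** var * c . F
c ** var * c . P
c ** var * c . A
c ** var * c . c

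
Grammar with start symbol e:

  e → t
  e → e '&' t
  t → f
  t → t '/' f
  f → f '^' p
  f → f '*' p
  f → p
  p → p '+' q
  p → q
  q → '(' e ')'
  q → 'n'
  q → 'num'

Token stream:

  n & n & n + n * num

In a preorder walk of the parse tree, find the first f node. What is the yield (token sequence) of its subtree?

[e [e [e [t [f [p [q n]]]]] & [t [f [p [q n]]]]] & [t [f [f [p [p [q n]] + [q n]]] * [p [q num]]]]]

n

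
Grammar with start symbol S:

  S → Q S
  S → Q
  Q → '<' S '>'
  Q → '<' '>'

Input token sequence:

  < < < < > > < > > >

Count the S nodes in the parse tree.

5

[S [Q < [S [Q < [S [Q < [S [Q < >]] >] [S [Q < >]]] >]] >]]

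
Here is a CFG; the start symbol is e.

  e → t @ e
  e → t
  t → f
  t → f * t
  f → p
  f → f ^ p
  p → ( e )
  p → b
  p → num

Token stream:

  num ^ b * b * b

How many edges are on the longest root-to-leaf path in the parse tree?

6

[e [t [f [f [p num]] ^ [p b]] * [t [f [p b]] * [t [f [p b]]]]]]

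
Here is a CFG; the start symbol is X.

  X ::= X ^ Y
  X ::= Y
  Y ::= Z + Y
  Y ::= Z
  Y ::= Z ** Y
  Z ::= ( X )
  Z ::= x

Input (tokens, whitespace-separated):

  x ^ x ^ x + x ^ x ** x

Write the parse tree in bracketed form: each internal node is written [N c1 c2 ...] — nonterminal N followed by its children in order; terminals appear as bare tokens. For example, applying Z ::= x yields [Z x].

[X [X [X [X [Y [Z x]]] ^ [Y [Z x]]] ^ [Y [Z x] + [Y [Z x]]]] ^ [Y [Z x] ** [Y [Z x]]]]

X
X ^ Y
X ^ Y ^ Y
X ^ Y ^ Y ^ Y
Y ^ Y ^ Y ^ Y
Z ^ Y ^ Y ^ Y
x ^ Y ^ Y ^ Y
x ^ Z ^ Y ^ Y
x ^ x ^ Y ^ Y
x ^ x ^ Z + Y ^ Y
x ^ x ^ x + Y ^ Y
x ^ x ^ x + Z ^ Y
x ^ x ^ x + x ^ Y
x ^ x ^ x + x ^ Z ** Y
x ^ x ^ x + x ^ x ** Y
x ^ x ^ x + x ^ x ** Z
x ^ x ^ x + x ^ x ** x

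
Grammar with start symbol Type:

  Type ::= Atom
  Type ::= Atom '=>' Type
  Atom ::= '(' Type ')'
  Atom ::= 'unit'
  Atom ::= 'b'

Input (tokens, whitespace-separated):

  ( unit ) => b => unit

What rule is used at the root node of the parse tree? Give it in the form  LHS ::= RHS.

[Type [Atom ( [Type [Atom unit]] )] => [Type [Atom b] => [Type [Atom unit]]]]

Type ::= Atom '=>' Type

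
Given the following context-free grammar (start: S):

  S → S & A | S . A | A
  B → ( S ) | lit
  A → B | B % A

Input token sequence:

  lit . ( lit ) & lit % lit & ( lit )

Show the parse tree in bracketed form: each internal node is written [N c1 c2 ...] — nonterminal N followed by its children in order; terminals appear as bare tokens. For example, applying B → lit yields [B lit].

S
S & A
S & A & A
S . A & A & A
A . A & A & A
B . A & A & A
lit . A & A & A
lit . B & A & A
lit . ( S ) & A & A
lit . ( A ) & A & A
lit . ( B ) & A & A
lit . ( lit ) & A & A
lit . ( lit ) & B % A & A
lit . ( lit ) & lit % A & A
lit . ( lit ) & lit % B & A
lit . ( lit ) & lit % lit & A
lit . ( lit ) & lit % lit & B
lit . ( lit ) & lit % lit & ( S )
lit . ( lit ) & lit % lit & ( A )
lit . ( lit ) & lit % lit & ( B )
lit . ( lit ) & lit % lit & ( lit )

[S [S [S [S [A [B lit]]] . [A [B ( [S [A [B lit]]] )]]] & [A [B lit] % [A [B lit]]]] & [A [B ( [S [A [B lit]]] )]]]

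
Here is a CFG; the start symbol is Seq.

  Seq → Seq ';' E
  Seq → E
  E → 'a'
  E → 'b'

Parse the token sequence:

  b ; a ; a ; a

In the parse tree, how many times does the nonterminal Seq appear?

[Seq [Seq [Seq [Seq [E b]] ; [E a]] ; [E a]] ; [E a]]

4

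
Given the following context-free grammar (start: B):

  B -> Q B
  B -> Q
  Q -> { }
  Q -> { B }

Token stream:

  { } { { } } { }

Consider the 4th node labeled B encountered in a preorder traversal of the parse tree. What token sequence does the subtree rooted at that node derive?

{ }

[B [Q { }] [B [Q { [B [Q { }]] }] [B [Q { }]]]]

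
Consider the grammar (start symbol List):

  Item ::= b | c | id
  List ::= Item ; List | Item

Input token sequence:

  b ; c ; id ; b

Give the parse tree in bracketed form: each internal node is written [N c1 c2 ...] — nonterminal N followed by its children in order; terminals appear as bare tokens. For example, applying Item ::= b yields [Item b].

[List [Item b] ; [List [Item c] ; [List [Item id] ; [List [Item b]]]]]

List
Item ; List
b ; List
b ; Item ; List
b ; c ; List
b ; c ; Item ; List
b ; c ; id ; List
b ; c ; id ; Item
b ; c ; id ; b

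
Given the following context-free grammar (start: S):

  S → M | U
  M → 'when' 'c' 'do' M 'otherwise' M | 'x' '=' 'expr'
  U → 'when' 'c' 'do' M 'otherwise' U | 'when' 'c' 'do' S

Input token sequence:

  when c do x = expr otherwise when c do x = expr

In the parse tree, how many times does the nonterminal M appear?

[S [U when c do [M x = expr] otherwise [U when c do [S [M x = expr]]]]]

2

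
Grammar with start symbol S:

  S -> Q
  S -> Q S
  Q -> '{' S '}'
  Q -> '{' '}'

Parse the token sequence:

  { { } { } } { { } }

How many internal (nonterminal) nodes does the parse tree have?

[S [Q { [S [Q { }] [S [Q { }]]] }] [S [Q { [S [Q { }]] }]]]

10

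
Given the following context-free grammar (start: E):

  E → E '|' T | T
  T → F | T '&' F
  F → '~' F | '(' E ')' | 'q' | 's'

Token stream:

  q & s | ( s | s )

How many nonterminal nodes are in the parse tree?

[E [E [T [T [F q]] & [F s]]] | [T [F ( [E [E [T [F s]]] | [T [F s]]] )]]]

14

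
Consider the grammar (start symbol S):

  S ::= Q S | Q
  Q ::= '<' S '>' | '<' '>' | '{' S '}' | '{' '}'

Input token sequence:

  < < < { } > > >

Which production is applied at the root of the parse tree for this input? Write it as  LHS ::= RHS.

S ::= Q

[S [Q < [S [Q < [S [Q < [S [Q { }]] >]] >]] >]]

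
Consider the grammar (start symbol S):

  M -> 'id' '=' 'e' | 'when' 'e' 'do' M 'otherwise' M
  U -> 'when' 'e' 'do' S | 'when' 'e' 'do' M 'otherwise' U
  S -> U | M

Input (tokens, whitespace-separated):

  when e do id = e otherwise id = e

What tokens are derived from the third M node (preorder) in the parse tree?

[S [M when e do [M id = e] otherwise [M id = e]]]

id = e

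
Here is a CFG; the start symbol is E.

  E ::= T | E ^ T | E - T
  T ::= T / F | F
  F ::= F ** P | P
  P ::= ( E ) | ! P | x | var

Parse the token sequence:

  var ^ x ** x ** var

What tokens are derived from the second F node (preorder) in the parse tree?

[E [E [T [F [P var]]]] ^ [T [F [F [F [P x]] ** [P x]] ** [P var]]]]

x ** x ** var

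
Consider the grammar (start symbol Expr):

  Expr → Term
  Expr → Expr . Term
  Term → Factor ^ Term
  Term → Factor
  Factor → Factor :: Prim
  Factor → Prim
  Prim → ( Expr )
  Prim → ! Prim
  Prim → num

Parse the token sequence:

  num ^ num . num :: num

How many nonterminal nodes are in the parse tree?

13

[Expr [Expr [Term [Factor [Prim num]] ^ [Term [Factor [Prim num]]]]] . [Term [Factor [Factor [Prim num]] :: [Prim num]]]]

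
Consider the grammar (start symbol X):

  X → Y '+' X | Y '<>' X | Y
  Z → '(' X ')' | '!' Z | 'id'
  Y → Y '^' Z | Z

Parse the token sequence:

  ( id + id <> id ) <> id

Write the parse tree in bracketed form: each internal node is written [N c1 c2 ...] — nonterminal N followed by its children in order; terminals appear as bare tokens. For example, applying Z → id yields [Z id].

X
Y <> X
Z <> X
( X ) <> X
( Y + X ) <> X
( Z + X ) <> X
( id + X ) <> X
( id + Y <> X ) <> X
( id + Z <> X ) <> X
( id + id <> X ) <> X
( id + id <> Y ) <> X
( id + id <> Z ) <> X
( id + id <> id ) <> X
( id + id <> id ) <> Y
( id + id <> id ) <> Z
( id + id <> id ) <> id

[X [Y [Z ( [X [Y [Z id]] + [X [Y [Z id]] <> [X [Y [Z id]]]]] )]] <> [X [Y [Z id]]]]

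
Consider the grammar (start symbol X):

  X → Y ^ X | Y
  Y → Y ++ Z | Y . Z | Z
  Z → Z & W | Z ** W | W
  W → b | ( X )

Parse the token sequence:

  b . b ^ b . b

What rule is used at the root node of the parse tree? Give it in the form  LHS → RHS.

X → Y ^ X

[X [Y [Y [Z [W b]]] . [Z [W b]]] ^ [X [Y [Y [Z [W b]]] . [Z [W b]]]]]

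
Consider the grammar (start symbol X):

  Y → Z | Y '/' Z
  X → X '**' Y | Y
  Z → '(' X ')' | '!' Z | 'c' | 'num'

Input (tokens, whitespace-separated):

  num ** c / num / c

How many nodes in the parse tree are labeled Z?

[X [X [Y [Z num]]] ** [Y [Y [Y [Z c]] / [Z num]] / [Z c]]]

4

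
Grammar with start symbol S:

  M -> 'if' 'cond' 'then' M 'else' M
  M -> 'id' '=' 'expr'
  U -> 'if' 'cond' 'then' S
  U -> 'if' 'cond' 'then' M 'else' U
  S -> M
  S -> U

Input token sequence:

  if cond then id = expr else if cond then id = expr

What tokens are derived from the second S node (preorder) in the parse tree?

[S [U if cond then [M id = expr] else [U if cond then [S [M id = expr]]]]]

id = expr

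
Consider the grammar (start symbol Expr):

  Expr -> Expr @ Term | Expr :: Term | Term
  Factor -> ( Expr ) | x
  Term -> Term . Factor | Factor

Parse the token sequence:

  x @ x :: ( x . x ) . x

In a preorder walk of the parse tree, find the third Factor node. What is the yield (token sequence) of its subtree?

( x . x )

[Expr [Expr [Expr [Term [Factor x]]] @ [Term [Factor x]]] :: [Term [Term [Factor ( [Expr [Term [Term [Factor x]] . [Factor x]]] )]] . [Factor x]]]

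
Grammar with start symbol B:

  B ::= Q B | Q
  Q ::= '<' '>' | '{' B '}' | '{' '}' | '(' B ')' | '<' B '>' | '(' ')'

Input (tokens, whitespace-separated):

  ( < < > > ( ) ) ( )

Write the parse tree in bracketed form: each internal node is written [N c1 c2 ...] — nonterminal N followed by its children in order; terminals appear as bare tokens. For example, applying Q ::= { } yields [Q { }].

B
Q B
( B ) B
( Q B ) B
( < B > B ) B
( < Q > B ) B
( < < > > B ) B
( < < > > Q ) B
( < < > > ( ) ) B
( < < > > ( ) ) Q
( < < > > ( ) ) ( )

[B [Q ( [B [Q < [B [Q < >]] >] [B [Q ( )]]] )] [B [Q ( )]]]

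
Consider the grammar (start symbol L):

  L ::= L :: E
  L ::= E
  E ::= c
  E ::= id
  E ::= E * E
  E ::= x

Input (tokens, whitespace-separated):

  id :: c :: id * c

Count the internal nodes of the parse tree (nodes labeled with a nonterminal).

8

[L [L [L [E id]] :: [E c]] :: [E [E id] * [E c]]]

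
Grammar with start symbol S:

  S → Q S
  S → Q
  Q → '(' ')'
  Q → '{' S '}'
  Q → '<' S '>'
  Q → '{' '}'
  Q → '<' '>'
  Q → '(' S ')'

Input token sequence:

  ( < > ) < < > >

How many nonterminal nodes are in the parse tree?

8

[S [Q ( [S [Q < >]] )] [S [Q < [S [Q < >]] >]]]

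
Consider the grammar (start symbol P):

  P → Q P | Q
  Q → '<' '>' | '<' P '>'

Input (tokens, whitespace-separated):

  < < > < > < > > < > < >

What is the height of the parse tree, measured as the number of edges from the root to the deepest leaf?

6

[P [Q < [P [Q < >] [P [Q < >] [P [Q < >]]]] >] [P [Q < >] [P [Q < >]]]]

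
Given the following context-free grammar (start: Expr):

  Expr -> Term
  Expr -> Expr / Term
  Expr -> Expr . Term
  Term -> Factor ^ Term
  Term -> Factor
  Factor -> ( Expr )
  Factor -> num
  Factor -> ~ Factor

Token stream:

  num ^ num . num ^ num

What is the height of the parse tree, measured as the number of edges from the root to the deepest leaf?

5

[Expr [Expr [Term [Factor num] ^ [Term [Factor num]]]] . [Term [Factor num] ^ [Term [Factor num]]]]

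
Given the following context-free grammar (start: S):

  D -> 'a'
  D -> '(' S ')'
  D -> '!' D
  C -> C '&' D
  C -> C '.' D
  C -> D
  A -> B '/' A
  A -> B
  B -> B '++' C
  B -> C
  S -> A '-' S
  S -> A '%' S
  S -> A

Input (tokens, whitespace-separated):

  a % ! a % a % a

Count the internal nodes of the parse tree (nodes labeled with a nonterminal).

[S [A [B [C [D a]]]] % [S [A [B [C [D ! [D a]]]]] % [S [A [B [C [D a]]]] % [S [A [B [C [D a]]]]]]]]

21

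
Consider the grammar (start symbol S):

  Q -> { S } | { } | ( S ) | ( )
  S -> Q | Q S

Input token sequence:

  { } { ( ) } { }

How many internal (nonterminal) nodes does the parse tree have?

[S [Q { }] [S [Q { [S [Q ( )]] }] [S [Q { }]]]]

8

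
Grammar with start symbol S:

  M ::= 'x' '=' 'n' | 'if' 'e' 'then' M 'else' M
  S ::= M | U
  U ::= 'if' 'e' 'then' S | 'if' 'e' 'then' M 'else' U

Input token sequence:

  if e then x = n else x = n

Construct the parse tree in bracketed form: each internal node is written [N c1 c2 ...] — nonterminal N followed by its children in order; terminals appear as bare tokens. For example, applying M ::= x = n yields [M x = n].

[S [M if e then [M x = n] else [M x = n]]]

S
M
if e then M else M
if e then x = n else M
if e then x = n else x = n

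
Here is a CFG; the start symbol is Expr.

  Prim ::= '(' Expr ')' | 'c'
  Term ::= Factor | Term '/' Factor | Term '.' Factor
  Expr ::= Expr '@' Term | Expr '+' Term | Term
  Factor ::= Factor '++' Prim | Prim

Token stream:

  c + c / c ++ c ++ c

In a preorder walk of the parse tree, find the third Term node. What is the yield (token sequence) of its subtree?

c

[Expr [Expr [Term [Factor [Prim c]]]] + [Term [Term [Factor [Prim c]]] / [Factor [Factor [Factor [Prim c]] ++ [Prim c]] ++ [Prim c]]]]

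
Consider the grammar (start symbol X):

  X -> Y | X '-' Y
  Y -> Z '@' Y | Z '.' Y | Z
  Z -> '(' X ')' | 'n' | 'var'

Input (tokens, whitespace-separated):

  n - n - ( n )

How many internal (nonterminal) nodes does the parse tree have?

12

[X [X [X [Y [Z n]]] - [Y [Z n]]] - [Y [Z ( [X [Y [Z n]]] )]]]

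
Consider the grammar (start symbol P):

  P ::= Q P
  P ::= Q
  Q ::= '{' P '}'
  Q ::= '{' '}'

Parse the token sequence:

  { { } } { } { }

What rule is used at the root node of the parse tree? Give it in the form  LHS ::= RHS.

[P [Q { [P [Q { }]] }] [P [Q { }] [P [Q { }]]]]

P ::= Q P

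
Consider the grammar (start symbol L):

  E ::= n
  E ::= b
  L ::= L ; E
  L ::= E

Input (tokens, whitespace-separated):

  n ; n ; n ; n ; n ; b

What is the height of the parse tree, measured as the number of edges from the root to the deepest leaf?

7

[L [L [L [L [L [L [E n]] ; [E n]] ; [E n]] ; [E n]] ; [E n]] ; [E b]]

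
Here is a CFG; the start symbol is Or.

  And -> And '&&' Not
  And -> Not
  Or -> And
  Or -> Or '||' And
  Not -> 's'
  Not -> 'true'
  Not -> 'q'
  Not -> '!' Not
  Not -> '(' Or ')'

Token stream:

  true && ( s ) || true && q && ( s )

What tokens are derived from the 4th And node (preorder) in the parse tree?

true && q && ( s )

[Or [Or [And [And [Not true]] && [Not ( [Or [And [Not s]]] )]]] || [And [And [And [Not true]] && [Not q]] && [Not ( [Or [And [Not s]]] )]]]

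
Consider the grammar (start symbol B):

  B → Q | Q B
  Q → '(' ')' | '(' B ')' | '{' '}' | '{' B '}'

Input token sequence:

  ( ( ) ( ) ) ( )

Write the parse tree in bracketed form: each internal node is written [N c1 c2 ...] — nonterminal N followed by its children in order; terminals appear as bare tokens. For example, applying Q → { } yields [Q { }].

[B [Q ( [B [Q ( )] [B [Q ( )]]] )] [B [Q ( )]]]

B
Q B
( B ) B
( Q B ) B
( ( ) B ) B
( ( ) Q ) B
( ( ) ( ) ) B
( ( ) ( ) ) Q
( ( ) ( ) ) ( )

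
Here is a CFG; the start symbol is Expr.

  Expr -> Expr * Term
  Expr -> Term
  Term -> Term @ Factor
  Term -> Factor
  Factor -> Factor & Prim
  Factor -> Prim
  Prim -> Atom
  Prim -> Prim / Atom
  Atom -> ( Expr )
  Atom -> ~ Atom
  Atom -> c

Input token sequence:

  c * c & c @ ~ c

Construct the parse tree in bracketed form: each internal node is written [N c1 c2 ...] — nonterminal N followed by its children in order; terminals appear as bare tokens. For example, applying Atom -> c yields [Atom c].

[Expr [Expr [Term [Factor [Prim [Atom c]]]]] * [Term [Term [Factor [Factor [Prim [Atom c]]] & [Prim [Atom c]]]] @ [Factor [Prim [Atom ~ [Atom c]]]]]]

Expr
Expr * Term
Term * Term
Factor * Term
Prim * Term
Atom * Term
c * Term
c * Term @ Factor
c * Factor @ Factor
c * Factor & Prim @ Factor
c * Prim & Prim @ Factor
c * Atom & Prim @ Factor
c * c & Prim @ Factor
c * c & Atom @ Factor
c * c & c @ Factor
c * c & c @ Prim
c * c & c @ Atom
c * c & c @ ~ Atom
c * c & c @ ~ c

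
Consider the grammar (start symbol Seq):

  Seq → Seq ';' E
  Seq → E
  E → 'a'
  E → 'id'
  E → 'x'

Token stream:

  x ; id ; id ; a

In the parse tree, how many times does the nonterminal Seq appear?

4

[Seq [Seq [Seq [Seq [E x]] ; [E id]] ; [E id]] ; [E a]]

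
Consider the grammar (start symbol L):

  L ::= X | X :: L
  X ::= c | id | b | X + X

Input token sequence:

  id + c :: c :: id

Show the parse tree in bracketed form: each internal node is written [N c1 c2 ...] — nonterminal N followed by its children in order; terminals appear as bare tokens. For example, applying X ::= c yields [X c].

[L [X [X id] + [X c]] :: [L [X c] :: [L [X id]]]]

L
X :: L
X + X :: L
id + X :: L
id + c :: L
id + c :: X :: L
id + c :: c :: L
id + c :: c :: X
id + c :: c :: id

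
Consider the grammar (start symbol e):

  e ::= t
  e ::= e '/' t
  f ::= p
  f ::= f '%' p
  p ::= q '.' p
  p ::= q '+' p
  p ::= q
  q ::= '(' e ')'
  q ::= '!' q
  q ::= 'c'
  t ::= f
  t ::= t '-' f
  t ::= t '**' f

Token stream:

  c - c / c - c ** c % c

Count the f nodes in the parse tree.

[e [e [t [t [f [p [q c]]]] - [f [p [q c]]]]] / [t [t [t [f [p [q c]]]] - [f [p [q c]]]] ** [f [f [p [q c]]] % [p [q c]]]]]

6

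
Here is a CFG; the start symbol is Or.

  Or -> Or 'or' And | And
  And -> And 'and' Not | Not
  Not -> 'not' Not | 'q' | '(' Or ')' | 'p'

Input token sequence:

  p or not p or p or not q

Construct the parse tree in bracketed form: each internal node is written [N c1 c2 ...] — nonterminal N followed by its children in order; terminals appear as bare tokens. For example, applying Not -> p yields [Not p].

[Or [Or [Or [Or [And [Not p]]] or [And [Not not [Not p]]]] or [And [Not p]]] or [And [Not not [Not q]]]]

Or
Or or And
Or or And or And
Or or And or And or And
And or And or And or And
Not or And or And or And
p or And or And or And
p or Not or And or And
p or not Not or And or And
p or not p or And or And
p or not p or Not or And
p or not p or p or And
p or not p or p or Not
p or not p or p or not Not
p or not p or p or not q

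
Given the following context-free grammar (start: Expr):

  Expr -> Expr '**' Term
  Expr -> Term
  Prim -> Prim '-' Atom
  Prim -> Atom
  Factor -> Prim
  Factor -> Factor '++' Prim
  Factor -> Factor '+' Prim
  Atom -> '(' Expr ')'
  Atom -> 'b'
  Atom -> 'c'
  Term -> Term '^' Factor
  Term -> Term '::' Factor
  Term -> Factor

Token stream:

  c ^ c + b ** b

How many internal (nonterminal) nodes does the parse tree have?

17

[Expr [Expr [Term [Term [Factor [Prim [Atom c]]]] ^ [Factor [Factor [Prim [Atom c]]] + [Prim [Atom b]]]]] ** [Term [Factor [Prim [Atom b]]]]]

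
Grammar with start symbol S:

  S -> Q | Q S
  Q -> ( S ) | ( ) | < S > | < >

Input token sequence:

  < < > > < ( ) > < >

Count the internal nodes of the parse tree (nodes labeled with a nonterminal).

[S [Q < [S [Q < >]] >] [S [Q < [S [Q ( )]] >] [S [Q < >]]]]

10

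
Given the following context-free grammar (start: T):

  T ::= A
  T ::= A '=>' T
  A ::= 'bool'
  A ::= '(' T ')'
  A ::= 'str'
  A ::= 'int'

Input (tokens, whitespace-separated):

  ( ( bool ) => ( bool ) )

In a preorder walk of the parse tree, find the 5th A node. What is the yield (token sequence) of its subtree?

bool

[T [A ( [T [A ( [T [A bool]] )] => [T [A ( [T [A bool]] )]]] )]]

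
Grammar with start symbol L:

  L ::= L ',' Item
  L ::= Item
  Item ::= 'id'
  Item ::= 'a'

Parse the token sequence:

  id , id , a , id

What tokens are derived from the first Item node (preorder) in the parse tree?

id

[L [L [L [L [Item id]] , [Item id]] , [Item a]] , [Item id]]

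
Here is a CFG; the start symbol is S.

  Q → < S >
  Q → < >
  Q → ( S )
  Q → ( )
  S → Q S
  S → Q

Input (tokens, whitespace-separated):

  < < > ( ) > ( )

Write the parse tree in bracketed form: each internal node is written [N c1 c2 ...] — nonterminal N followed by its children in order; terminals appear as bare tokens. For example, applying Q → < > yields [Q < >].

S
Q S
< S > S
< Q S > S
< < > S > S
< < > Q > S
< < > ( ) > S
< < > ( ) > Q
< < > ( ) > ( )

[S [Q < [S [Q < >] [S [Q ( )]]] >] [S [Q ( )]]]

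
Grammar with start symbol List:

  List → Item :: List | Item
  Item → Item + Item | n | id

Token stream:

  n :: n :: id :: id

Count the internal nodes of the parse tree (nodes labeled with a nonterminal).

8

[List [Item n] :: [List [Item n] :: [List [Item id] :: [List [Item id]]]]]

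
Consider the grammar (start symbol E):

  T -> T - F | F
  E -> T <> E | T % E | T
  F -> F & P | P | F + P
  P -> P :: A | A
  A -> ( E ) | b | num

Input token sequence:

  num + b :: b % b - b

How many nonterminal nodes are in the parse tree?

19

[E [T [F [F [P [A num]]] + [P [P [A b]] :: [A b]]]] % [E [T [T [F [P [A b]]]] - [F [P [A b]]]]]]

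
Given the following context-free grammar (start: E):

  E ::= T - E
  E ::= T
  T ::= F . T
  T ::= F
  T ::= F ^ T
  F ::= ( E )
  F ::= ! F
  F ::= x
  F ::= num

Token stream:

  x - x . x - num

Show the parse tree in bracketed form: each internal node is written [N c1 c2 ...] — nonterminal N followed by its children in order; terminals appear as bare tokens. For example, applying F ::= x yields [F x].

[E [T [F x]] - [E [T [F x] . [T [F x]]] - [E [T [F num]]]]]

E
T - E
F - E
x - E
x - T - E
x - F . T - E
x - x . T - E
x - x . F - E
x - x . x - E
x - x . x - T
x - x . x - F
x - x . x - num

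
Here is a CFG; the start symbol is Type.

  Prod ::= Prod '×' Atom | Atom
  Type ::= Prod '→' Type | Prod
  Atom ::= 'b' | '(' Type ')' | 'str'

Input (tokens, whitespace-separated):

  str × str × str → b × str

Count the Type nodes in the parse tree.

2

[Type [Prod [Prod [Prod [Atom str]] × [Atom str]] × [Atom str]] → [Type [Prod [Prod [Atom b]] × [Atom str]]]]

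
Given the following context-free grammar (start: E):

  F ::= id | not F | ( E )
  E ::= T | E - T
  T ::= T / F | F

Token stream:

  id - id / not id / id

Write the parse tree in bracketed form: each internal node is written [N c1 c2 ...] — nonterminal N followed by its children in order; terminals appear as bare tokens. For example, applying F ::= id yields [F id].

E
E - T
T - T
F - T
id - T
id - T / F
id - T / F / F
id - F / F / F
id - id / F / F
id - id / not F / F
id - id / not id / F
id - id / not id / id

[E [E [T [F id]]] - [T [T [T [F id]] / [F not [F id]]] / [F id]]]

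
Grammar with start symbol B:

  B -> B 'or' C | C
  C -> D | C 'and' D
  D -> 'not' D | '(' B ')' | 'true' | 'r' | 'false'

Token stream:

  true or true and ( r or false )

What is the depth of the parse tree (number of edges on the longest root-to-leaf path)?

[B [B [C [D true]]] or [C [C [D true]] and [D ( [B [B [C [D r]]] or [C [D false]]] )]]]

7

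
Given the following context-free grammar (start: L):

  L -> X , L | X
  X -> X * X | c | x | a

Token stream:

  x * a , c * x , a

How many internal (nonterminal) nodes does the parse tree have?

10

[L [X [X x] * [X a]] , [L [X [X c] * [X x]] , [L [X a]]]]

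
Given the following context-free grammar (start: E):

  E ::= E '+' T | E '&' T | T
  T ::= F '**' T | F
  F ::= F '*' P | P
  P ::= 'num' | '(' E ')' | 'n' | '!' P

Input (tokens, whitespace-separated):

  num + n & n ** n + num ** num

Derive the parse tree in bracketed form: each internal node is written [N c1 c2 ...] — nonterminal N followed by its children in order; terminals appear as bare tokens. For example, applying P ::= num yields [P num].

[E [E [E [E [T [F [P num]]]] + [T [F [P n]]]] & [T [F [P n]] ** [T [F [P n]]]]] + [T [F [P num]] ** [T [F [P num]]]]]

E
E + T
E & T + T
E + T & T + T
T + T & T + T
F + T & T + T
P + T & T + T
num + T & T + T
num + F & T + T
num + P & T + T
num + n & T + T
num + n & F ** T + T
num + n & P ** T + T
num + n & n ** T + T
num + n & n ** F + T
num + n & n ** P + T
num + n & n ** n + T
num + n & n ** n + F ** T
num + n & n ** n + P ** T
num + n & n ** n + num ** T
num + n & n ** n + num ** F
num + n & n ** n + num ** P
num + n & n ** n + num ** num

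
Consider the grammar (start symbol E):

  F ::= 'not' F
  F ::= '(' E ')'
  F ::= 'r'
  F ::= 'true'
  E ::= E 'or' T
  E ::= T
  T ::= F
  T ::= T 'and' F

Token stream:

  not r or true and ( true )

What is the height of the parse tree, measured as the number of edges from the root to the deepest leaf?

6

[E [E [T [F not [F r]]]] or [T [T [F true]] and [F ( [E [T [F true]]] )]]]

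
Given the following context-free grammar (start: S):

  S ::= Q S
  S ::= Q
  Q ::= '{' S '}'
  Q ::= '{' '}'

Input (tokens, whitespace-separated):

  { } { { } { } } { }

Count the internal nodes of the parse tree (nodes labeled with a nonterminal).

10

[S [Q { }] [S [Q { [S [Q { }] [S [Q { }]]] }] [S [Q { }]]]]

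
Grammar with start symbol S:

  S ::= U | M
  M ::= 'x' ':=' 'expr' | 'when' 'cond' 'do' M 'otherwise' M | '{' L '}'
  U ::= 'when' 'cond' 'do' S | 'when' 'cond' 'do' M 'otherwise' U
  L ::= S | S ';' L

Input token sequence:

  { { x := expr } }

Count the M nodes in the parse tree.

3

[S [M { [L [S [M { [L [S [M x := expr]]] }]]] }]]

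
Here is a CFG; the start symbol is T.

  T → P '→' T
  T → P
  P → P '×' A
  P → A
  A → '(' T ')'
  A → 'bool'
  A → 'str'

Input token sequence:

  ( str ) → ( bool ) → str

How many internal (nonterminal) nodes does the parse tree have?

15

[T [P [A ( [T [P [A str]]] )]] → [T [P [A ( [T [P [A bool]]] )]] → [T [P [A str]]]]]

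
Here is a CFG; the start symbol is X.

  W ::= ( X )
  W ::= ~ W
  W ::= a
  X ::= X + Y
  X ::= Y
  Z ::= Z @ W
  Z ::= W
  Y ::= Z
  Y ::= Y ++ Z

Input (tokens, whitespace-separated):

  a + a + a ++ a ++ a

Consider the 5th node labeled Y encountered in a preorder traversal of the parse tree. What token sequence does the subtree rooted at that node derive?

[X [X [X [Y [Z [W a]]]] + [Y [Z [W a]]]] + [Y [Y [Y [Z [W a]]] ++ [Z [W a]]] ++ [Z [W a]]]]

a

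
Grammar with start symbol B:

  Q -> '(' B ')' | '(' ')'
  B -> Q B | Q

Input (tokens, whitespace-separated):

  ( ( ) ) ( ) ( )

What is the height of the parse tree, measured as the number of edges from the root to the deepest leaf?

4

[B [Q ( [B [Q ( )]] )] [B [Q ( )] [B [Q ( )]]]]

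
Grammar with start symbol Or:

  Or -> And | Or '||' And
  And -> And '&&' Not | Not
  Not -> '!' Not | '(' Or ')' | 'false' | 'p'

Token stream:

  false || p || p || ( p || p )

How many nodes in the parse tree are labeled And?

[Or [Or [Or [Or [And [Not false]]] || [And [Not p]]] || [And [Not p]]] || [And [Not ( [Or [Or [And [Not p]]] || [And [Not p]]] )]]]

6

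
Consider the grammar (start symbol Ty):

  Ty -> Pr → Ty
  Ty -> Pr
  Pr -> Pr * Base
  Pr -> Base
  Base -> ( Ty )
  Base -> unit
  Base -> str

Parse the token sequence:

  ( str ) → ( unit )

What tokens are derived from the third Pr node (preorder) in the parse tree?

[Ty [Pr [Base ( [Ty [Pr [Base str]]] )]] → [Ty [Pr [Base ( [Ty [Pr [Base unit]]] )]]]]

( unit )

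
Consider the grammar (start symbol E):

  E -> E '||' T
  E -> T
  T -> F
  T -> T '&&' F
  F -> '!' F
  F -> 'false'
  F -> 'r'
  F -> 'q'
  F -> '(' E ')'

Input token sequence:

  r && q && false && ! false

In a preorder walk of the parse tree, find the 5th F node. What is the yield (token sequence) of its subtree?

[E [T [T [T [T [F r]] && [F q]] && [F false]] && [F ! [F false]]]]

false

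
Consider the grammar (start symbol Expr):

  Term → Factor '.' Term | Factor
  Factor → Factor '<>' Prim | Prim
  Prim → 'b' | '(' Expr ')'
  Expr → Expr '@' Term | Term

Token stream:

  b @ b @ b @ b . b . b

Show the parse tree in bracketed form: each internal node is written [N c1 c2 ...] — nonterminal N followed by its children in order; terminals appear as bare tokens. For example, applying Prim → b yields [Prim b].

Expr
Expr @ Term
Expr @ Term @ Term
Expr @ Term @ Term @ Term
Term @ Term @ Term @ Term
Factor @ Term @ Term @ Term
Prim @ Term @ Term @ Term
b @ Term @ Term @ Term
b @ Factor @ Term @ Term
b @ Prim @ Term @ Term
b @ b @ Term @ Term
b @ b @ Factor @ Term
b @ b @ Prim @ Term
b @ b @ b @ Term
b @ b @ b @ Factor . Term
b @ b @ b @ Prim . Term
b @ b @ b @ b . Term
b @ b @ b @ b . Factor . Term
b @ b @ b @ b . Prim . Term
b @ b @ b @ b . b . Term
b @ b @ b @ b . b . Factor
b @ b @ b @ b . b . Prim
b @ b @ b @ b . b . b

[Expr [Expr [Expr [Expr [Term [Factor [Prim b]]]] @ [Term [Factor [Prim b]]]] @ [Term [Factor [Prim b]]]] @ [Term [Factor [Prim b]] . [Term [Factor [Prim b]] . [Term [Factor [Prim b]]]]]]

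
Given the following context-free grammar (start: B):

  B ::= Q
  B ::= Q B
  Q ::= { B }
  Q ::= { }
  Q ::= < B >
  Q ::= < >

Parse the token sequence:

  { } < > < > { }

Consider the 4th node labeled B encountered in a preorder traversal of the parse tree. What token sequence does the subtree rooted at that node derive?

{ }

[B [Q { }] [B [Q < >] [B [Q < >] [B [Q { }]]]]]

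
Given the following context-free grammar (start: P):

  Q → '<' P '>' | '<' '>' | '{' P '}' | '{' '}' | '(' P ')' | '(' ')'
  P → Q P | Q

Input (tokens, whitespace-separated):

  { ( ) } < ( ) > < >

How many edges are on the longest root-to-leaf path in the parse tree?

5

[P [Q { [P [Q ( )]] }] [P [Q < [P [Q ( )]] >] [P [Q < >]]]]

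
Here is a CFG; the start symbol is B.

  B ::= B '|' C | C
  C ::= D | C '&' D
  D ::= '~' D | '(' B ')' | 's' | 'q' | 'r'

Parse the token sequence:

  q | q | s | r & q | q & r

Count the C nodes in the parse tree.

[B [B [B [B [B [C [D q]]] | [C [D q]]] | [C [D s]]] | [C [C [D r]] & [D q]]] | [C [C [D q]] & [D r]]]

7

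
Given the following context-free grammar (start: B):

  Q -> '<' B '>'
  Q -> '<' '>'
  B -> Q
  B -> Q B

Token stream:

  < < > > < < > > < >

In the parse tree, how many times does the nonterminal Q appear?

5

[B [Q < [B [Q < >]] >] [B [Q < [B [Q < >]] >] [B [Q < >]]]]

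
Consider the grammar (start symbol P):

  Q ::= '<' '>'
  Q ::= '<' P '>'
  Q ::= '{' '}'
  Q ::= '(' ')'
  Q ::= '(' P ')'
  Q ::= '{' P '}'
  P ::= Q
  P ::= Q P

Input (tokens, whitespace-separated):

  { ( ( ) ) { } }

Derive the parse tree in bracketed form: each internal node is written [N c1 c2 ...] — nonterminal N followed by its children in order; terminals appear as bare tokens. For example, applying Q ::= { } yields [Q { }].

[P [Q { [P [Q ( [P [Q ( )]] )] [P [Q { }]]] }]]

P
Q
{ P }
{ Q P }
{ ( P ) P }
{ ( Q ) P }
{ ( ( ) ) P }
{ ( ( ) ) Q }
{ ( ( ) ) { } }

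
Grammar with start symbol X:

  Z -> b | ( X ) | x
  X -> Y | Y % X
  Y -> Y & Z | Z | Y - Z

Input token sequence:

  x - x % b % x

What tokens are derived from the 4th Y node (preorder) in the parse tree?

x

[X [Y [Y [Z x]] - [Z x]] % [X [Y [Z b]] % [X [Y [Z x]]]]]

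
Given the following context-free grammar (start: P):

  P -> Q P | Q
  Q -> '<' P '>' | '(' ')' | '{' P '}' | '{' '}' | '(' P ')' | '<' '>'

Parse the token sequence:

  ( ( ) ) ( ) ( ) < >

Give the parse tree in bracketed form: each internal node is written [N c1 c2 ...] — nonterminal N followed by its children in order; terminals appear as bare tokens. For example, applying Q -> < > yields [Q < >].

P
Q P
( P ) P
( Q ) P
( ( ) ) P
( ( ) ) Q P
( ( ) ) ( ) P
( ( ) ) ( ) Q P
( ( ) ) ( ) ( ) P
( ( ) ) ( ) ( ) Q
( ( ) ) ( ) ( ) < >

[P [Q ( [P [Q ( )]] )] [P [Q ( )] [P [Q ( )] [P [Q < >]]]]]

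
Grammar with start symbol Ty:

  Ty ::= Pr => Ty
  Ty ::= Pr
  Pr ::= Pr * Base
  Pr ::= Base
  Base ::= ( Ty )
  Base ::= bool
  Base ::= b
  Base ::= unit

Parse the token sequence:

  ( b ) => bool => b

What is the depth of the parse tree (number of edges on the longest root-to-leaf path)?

[Ty [Pr [Base ( [Ty [Pr [Base b]]] )]] => [Ty [Pr [Base bool]] => [Ty [Pr [Base b]]]]]

6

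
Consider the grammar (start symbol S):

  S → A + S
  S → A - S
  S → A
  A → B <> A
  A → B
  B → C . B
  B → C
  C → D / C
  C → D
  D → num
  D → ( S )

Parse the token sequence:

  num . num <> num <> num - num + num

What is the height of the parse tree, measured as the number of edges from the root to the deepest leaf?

[S [A [B [C [D num]] . [B [C [D num]]]] <> [A [B [C [D num]]] <> [A [B [C [D num]]]]]] - [S [A [B [C [D num]]]] + [S [A [B [C [D num]]]]]]]

7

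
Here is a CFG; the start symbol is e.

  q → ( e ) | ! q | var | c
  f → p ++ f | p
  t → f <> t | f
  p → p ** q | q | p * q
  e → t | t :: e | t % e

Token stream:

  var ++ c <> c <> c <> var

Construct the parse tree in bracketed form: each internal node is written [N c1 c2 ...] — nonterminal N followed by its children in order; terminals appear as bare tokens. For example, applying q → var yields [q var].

[e [t [f [p [q var]] ++ [f [p [q c]]]] <> [t [f [p [q c]]] <> [t [f [p [q c]]] <> [t [f [p [q var]]]]]]]]

e
t
f <> t
p ++ f <> t
q ++ f <> t
var ++ f <> t
var ++ p <> t
var ++ q <> t
var ++ c <> t
var ++ c <> f <> t
var ++ c <> p <> t
var ++ c <> q <> t
var ++ c <> c <> t
var ++ c <> c <> f <> t
var ++ c <> c <> p <> t
var ++ c <> c <> q <> t
var ++ c <> c <> c <> t
var ++ c <> c <> c <> f
var ++ c <> c <> c <> p
var ++ c <> c <> c <> q
var ++ c <> c <> c <> var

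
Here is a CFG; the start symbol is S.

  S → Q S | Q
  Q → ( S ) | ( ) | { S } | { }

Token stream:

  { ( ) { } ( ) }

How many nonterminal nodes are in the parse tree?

8

[S [Q { [S [Q ( )] [S [Q { }] [S [Q ( )]]]] }]]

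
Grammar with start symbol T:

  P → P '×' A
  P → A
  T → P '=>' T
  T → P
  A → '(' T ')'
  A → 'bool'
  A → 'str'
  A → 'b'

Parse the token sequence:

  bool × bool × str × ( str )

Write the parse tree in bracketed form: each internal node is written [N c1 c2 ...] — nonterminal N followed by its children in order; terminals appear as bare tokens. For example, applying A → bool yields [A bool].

T
P
P × A
P × A × A
P × A × A × A
A × A × A × A
bool × A × A × A
bool × bool × A × A
bool × bool × str × A
bool × bool × str × ( T )
bool × bool × str × ( P )
bool × bool × str × ( A )
bool × bool × str × ( str )

[T [P [P [P [P [A bool]] × [A bool]] × [A str]] × [A ( [T [P [A str]]] )]]]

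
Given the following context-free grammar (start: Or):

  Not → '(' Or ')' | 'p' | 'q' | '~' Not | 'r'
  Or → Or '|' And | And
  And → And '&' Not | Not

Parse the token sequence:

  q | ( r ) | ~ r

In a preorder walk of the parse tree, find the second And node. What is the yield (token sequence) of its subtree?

[Or [Or [Or [And [Not q]]] | [And [Not ( [Or [And [Not r]]] )]]] | [And [Not ~ [Not r]]]]

( r )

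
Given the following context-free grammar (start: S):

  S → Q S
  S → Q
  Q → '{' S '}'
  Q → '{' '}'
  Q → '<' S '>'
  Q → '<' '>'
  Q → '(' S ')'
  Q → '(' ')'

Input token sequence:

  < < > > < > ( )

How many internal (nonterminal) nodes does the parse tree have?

8

[S [Q < [S [Q < >]] >] [S [Q < >] [S [Q ( )]]]]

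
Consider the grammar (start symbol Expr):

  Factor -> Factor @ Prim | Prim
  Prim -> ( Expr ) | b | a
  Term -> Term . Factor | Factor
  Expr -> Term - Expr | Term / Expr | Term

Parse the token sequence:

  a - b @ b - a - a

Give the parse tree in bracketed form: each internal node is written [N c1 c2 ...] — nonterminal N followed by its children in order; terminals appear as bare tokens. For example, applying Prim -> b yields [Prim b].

Expr
Term - Expr
Factor - Expr
Prim - Expr
a - Expr
a - Term - Expr
a - Factor - Expr
a - Factor @ Prim - Expr
a - Prim @ Prim - Expr
a - b @ Prim - Expr
a - b @ b - Expr
a - b @ b - Term - Expr
a - b @ b - Factor - Expr
a - b @ b - Prim - Expr
a - b @ b - a - Expr
a - b @ b - a - Term
a - b @ b - a - Factor
a - b @ b - a - Prim
a - b @ b - a - a

[Expr [Term [Factor [Prim a]]] - [Expr [Term [Factor [Factor [Prim b]] @ [Prim b]]] - [Expr [Term [Factor [Prim a]]] - [Expr [Term [Factor [Prim a]]]]]]]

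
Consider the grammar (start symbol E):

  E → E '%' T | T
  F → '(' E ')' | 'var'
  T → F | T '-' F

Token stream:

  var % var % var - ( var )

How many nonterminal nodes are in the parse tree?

14

[E [E [E [T [F var]]] % [T [F var]]] % [T [T [F var]] - [F ( [E [T [F var]]] )]]]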